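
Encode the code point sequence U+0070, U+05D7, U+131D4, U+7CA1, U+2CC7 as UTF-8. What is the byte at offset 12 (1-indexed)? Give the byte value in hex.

0xB3

1-indexed offset 12 is 0-indexed offset 11.
U+0070 → 1-byte form 70 at offsets 0–0.
U+05D7 → 2-byte form D7 97 at offsets 1–2.
U+131D4 → 4-byte form F0 93 87 94 at offsets 3–6.
U+7CA1 → 3-byte form E7 B2 A1 at offsets 7–9.
U+2CC7 → 3-byte form E2 B3 87 at offsets 10–12.
Offset 11 falls in char 5's range; it's byte 2 of E2 B3 87 = 0xB3.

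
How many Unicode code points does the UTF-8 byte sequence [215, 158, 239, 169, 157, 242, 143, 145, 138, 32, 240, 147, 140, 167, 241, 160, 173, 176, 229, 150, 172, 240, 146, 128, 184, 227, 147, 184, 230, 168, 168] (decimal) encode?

10

Byte at offset 0: 0xD7 = 11010111 → 2-byte char (#1). Advance 2.
Byte at offset 2: 0xEF = 11101111 → 3-byte char (#2). Advance 3.
Byte at offset 5: 0xF2 = 11110010 → 4-byte char (#3). Advance 4.
Byte at offset 9: 0x20 = 00100000 → 1-byte char (#4). Advance 1.
Byte at offset 10: 0xF0 = 11110000 → 4-byte char (#5). Advance 4.
Byte at offset 14: 0xF1 = 11110001 → 4-byte char (#6). Advance 4.
Byte at offset 18: 0xE5 = 11100101 → 3-byte char (#7). Advance 3.
Byte at offset 21: 0xF0 = 11110000 → 4-byte char (#8). Advance 4.
Byte at offset 25: 0xE3 = 11100011 → 3-byte char (#9). Advance 3.
Byte at offset 28: 0xE6 = 11100110 → 3-byte char (#10). Advance 3.
Reached end at offset 31 after 10 code points.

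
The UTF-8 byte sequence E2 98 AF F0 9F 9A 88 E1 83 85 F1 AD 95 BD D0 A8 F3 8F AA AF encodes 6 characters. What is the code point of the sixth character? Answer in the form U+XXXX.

U+CFAAF

Offset 0: leading byte 0xE2 = 11100010 → 3-byte char #1 = E2 98 AF.
Offset 3: leading byte 0xF0 = 11110000 → 4-byte char #2 = F0 9F 9A 88.
Offset 7: leading byte 0xE1 = 11100001 → 3-byte char #3 = E1 83 85.
Offset 10: leading byte 0xF1 = 11110001 → 4-byte char #4 = F1 AD 95 BD.
Offset 14: leading byte 0xD0 = 11010000 → 2-byte char #5 = D0 A8.
Offset 16: leading byte 0xF3 = 11110011 → 4-byte char #6 = F3 8F AA AF.
Leading byte 0xF3 = 11110011 matches 11110xxx → 4-byte sequence.
Byte 1: 0xF3 = 11110011, payload 011 (3 bits).
Byte 2: 0x8F = 10001111 (10xxxxxx ✓), payload 001111.
Byte 3: 0xAA = 10101010 (10xxxxxx ✓), payload 101010.
Byte 4: 0xAF = 10101111 (10xxxxxx ✓), payload 101111.
Concatenate: 011001111101010101111 = 0xCFAAF (21 bits → U+CFAAF).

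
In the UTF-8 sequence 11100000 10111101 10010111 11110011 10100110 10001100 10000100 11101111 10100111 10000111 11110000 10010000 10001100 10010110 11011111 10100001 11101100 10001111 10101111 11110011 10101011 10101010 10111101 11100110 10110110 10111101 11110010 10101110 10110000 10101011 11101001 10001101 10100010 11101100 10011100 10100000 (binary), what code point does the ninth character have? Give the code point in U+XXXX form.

U+AEC2B

Offset 0: leading byte 0xE0 = 11100000 → 3-byte char #1 = E0 BD 97.
Offset 3: leading byte 0xF3 = 11110011 → 4-byte char #2 = F3 A6 8C 84.
Offset 7: leading byte 0xEF = 11101111 → 3-byte char #3 = EF A7 87.
Offset 10: leading byte 0xF0 = 11110000 → 4-byte char #4 = F0 90 8C 96.
Offset 14: leading byte 0xDF = 11011111 → 2-byte char #5 = DF A1.
Offset 16: leading byte 0xEC = 11101100 → 3-byte char #6 = EC 8F AF.
Offset 19: leading byte 0xF3 = 11110011 → 4-byte char #7 = F3 AB AA BD.
Offset 23: leading byte 0xE6 = 11100110 → 3-byte char #8 = E6 B6 BD.
Offset 26: leading byte 0xF2 = 11110010 → 4-byte char #9 = F2 AE B0 AB.
Leading byte 0xF2 = 11110010 matches 11110xxx → 4-byte sequence.
Byte 1: 0xF2 = 11110010, payload 010 (3 bits).
Byte 2: 0xAE = 10101110 (10xxxxxx ✓), payload 101110.
Byte 3: 0xB0 = 10110000 (10xxxxxx ✓), payload 110000.
Byte 4: 0xAB = 10101011 (10xxxxxx ✓), payload 101011.
Concatenate: 010101110110000101011 = 0xAEC2B (21 bits → U+AEC2B).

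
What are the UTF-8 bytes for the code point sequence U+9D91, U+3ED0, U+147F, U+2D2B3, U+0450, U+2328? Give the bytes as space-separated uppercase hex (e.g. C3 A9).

U+9D91: 3-byte form → E9 B6 91.
U+3ED0: 3-byte form → E3 BB 90.
U+147F: 3-byte form → E1 91 BF.
U+2D2B3: 4-byte form → F0 AD 8A B3.
U+0450: 2-byte form → D1 90.
U+2328: 3-byte form → E2 8C A8.
Concatenated (18 bytes): E9 B6 91 E3 BB 90 E1 91 BF F0 AD 8A B3 D1 90 E2 8C A8.

E9 B6 91 E3 BB 90 E1 91 BF F0 AD 8A B3 D1 90 E2 8C A8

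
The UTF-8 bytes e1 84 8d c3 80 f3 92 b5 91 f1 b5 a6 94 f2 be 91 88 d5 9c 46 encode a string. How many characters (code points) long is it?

Byte at offset 0: 0xE1 = 11100001 → 3-byte char (#1). Advance 3.
Byte at offset 3: 0xC3 = 11000011 → 2-byte char (#2). Advance 2.
Byte at offset 5: 0xF3 = 11110011 → 4-byte char (#3). Advance 4.
Byte at offset 9: 0xF1 = 11110001 → 4-byte char (#4). Advance 4.
Byte at offset 13: 0xF2 = 11110010 → 4-byte char (#5). Advance 4.
Byte at offset 17: 0xD5 = 11010101 → 2-byte char (#6). Advance 2.
Byte at offset 19: 0x46 = 01000110 → 1-byte char (#7). Advance 1.
Reached end at offset 20 after 7 code points.

7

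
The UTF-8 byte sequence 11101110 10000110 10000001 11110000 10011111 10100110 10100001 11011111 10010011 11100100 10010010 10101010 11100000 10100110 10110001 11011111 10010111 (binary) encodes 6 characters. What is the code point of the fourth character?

U+44AA

Offset 0: leading byte 0xEE = 11101110 → 3-byte char #1 = EE 86 81.
Offset 3: leading byte 0xF0 = 11110000 → 4-byte char #2 = F0 9F A6 A1.
Offset 7: leading byte 0xDF = 11011111 → 2-byte char #3 = DF 93.
Offset 9: leading byte 0xE4 = 11100100 → 3-byte char #4 = E4 92 AA.
Leading byte 0xE4 = 11100100 matches 1110xxxx → 3-byte sequence.
Byte 1: 0xE4 = 11100100, payload 0100 (4 bits).
Byte 2: 0x92 = 10010010 (10xxxxxx ✓), payload 010010.
Byte 3: 0xAA = 10101010 (10xxxxxx ✓), payload 101010.
Concatenate: 0100010010101010 = 0x44AA (16 bits → U+44AA).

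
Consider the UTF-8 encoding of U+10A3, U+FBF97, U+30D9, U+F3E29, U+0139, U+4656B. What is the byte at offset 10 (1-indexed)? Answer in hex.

1-indexed offset 10 is 0-indexed offset 9.
U+10A3 → 3-byte form E1 82 A3 at offsets 0–2.
U+FBF97 → 4-byte form F3 BB BE 97 at offsets 3–6.
U+30D9 → 3-byte form E3 83 99 at offsets 7–9.
Offset 9 falls in char 3's range; it's byte 3 of E3 83 99 = 0x99.

0x99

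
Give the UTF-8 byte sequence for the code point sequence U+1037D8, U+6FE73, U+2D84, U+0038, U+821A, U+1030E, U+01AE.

U+1037D8: 4-byte form → F4 83 9F 98.
U+6FE73: 4-byte form → F1 AF B9 B3.
U+2D84: 3-byte form → E2 B6 84.
U+0038: 1-byte form → 38.
U+821A: 3-byte form → E8 88 9A.
U+1030E: 4-byte form → F0 90 8C 8E.
U+01AE: 2-byte form → C6 AE.
Concatenated (21 bytes): F4 83 9F 98 F1 AF B9 B3 E2 B6 84 38 E8 88 9A F0 90 8C 8E C6 AE.

F4 83 9F 98 F1 AF B9 B3 E2 B6 84 38 E8 88 9A F0 90 8C 8E C6 AE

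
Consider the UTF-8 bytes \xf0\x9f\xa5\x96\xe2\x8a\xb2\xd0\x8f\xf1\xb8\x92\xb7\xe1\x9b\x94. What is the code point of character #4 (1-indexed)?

U+784B7

Offset 0: leading byte 0xF0 = 11110000 → 4-byte char #1 = F0 9F A5 96.
Offset 4: leading byte 0xE2 = 11100010 → 3-byte char #2 = E2 8A B2.
Offset 7: leading byte 0xD0 = 11010000 → 2-byte char #3 = D0 8F.
Offset 9: leading byte 0xF1 = 11110001 → 4-byte char #4 = F1 B8 92 B7.
Leading byte 0xF1 = 11110001 matches 11110xxx → 4-byte sequence.
Byte 1: 0xF1 = 11110001, payload 001 (3 bits).
Byte 2: 0xB8 = 10111000 (10xxxxxx ✓), payload 111000.
Byte 3: 0x92 = 10010010 (10xxxxxx ✓), payload 010010.
Byte 4: 0xB7 = 10110111 (10xxxxxx ✓), payload 110111.
Concatenate: 001111000010010110111 = 0x784B7 (21 bits → U+784B7).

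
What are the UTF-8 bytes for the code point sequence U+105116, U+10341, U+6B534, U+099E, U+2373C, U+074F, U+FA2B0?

U+105116: 4-byte form → F4 85 84 96.
U+10341: 4-byte form → F0 90 8D 81.
U+6B534: 4-byte form → F1 AB 94 B4.
U+099E: 3-byte form → E0 A6 9E.
U+2373C: 4-byte form → F0 A3 9C BC.
U+074F: 2-byte form → DD 8F.
U+FA2B0: 4-byte form → F3 BA 8A B0.
Concatenated (25 bytes): F4 85 84 96 F0 90 8D 81 F1 AB 94 B4 E0 A6 9E F0 A3 9C BC DD 8F F3 BA 8A B0.

F4 85 84 96 F0 90 8D 81 F1 AB 94 B4 E0 A6 9E F0 A3 9C BC DD 8F F3 BA 8A B0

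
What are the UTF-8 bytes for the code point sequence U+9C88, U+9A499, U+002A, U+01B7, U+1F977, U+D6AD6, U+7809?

U+9C88: 3-byte form → E9 B2 88.
U+9A499: 4-byte form → F2 9A 92 99.
U+002A: 1-byte form → 2A.
U+01B7: 2-byte form → C6 B7.
U+1F977: 4-byte form → F0 9F A5 B7.
U+D6AD6: 4-byte form → F3 96 AB 96.
U+7809: 3-byte form → E7 A0 89.
Concatenated (21 bytes): E9 B2 88 F2 9A 92 99 2A C6 B7 F0 9F A5 B7 F3 96 AB 96 E7 A0 89.

E9 B2 88 F2 9A 92 99 2A C6 B7 F0 9F A5 B7 F3 96 AB 96 E7 A0 89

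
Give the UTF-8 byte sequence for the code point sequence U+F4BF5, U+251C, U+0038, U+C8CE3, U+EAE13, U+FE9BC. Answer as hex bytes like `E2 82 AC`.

U+F4BF5: 4-byte form → F3 B4 AF B5.
U+251C: 3-byte form → E2 94 9C.
U+0038: 1-byte form → 38.
U+C8CE3: 4-byte form → F3 88 B3 A3.
U+EAE13: 4-byte form → F3 AA B8 93.
U+FE9BC: 4-byte form → F3 BE A6 BC.
Concatenated (20 bytes): F3 B4 AF B5 E2 94 9C 38 F3 88 B3 A3 F3 AA B8 93 F3 BE A6 BC.

F3 B4 AF B5 E2 94 9C 38 F3 88 B3 A3 F3 AA B8 93 F3 BE A6 BC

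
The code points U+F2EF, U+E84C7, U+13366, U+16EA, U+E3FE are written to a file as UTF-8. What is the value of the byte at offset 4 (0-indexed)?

U+F2EF → 3-byte form EF 8B AF at offsets 0–2.
U+E84C7 → 4-byte form F3 A8 93 87 at offsets 3–6.
Offset 4 falls in char 2's range; it's byte 2 of F3 A8 93 87 = 0xA8.

0xA8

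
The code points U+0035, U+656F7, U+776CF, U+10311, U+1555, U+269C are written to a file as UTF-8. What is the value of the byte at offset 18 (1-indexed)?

0x9A

1-indexed offset 18 is 0-indexed offset 17.
U+0035 → 1-byte form 35 at offsets 0–0.
U+656F7 → 4-byte form F1 A5 9B B7 at offsets 1–4.
U+776CF → 4-byte form F1 B7 9B 8F at offsets 5–8.
U+10311 → 4-byte form F0 90 8C 91 at offsets 9–12.
U+1555 → 3-byte form E1 95 95 at offsets 13–15.
U+269C → 3-byte form E2 9A 9C at offsets 16–18.
Offset 17 falls in char 6's range; it's byte 2 of E2 9A 9C = 0x9A.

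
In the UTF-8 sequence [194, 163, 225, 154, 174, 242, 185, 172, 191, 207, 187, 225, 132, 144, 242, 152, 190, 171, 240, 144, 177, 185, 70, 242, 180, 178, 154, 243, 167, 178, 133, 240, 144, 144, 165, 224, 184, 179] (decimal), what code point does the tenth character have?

U+E7C85

Offset 0: leading byte 0xC2 = 11000010 → 2-byte char #1 = C2 A3.
Offset 2: leading byte 0xE1 = 11100001 → 3-byte char #2 = E1 9A AE.
Offset 5: leading byte 0xF2 = 11110010 → 4-byte char #3 = F2 B9 AC BF.
Offset 9: leading byte 0xCF = 11001111 → 2-byte char #4 = CF BB.
Offset 11: leading byte 0xE1 = 11100001 → 3-byte char #5 = E1 84 90.
Offset 14: leading byte 0xF2 = 11110010 → 4-byte char #6 = F2 98 BE AB.
Offset 18: leading byte 0xF0 = 11110000 → 4-byte char #7 = F0 90 B1 B9.
Offset 22: leading byte 0x46 = 01000110 → 1-byte char #8 = 46.
Offset 23: leading byte 0xF2 = 11110010 → 4-byte char #9 = F2 B4 B2 9A.
Offset 27: leading byte 0xF3 = 11110011 → 4-byte char #10 = F3 A7 B2 85.
Leading byte 0xF3 = 11110011 matches 11110xxx → 4-byte sequence.
Byte 1: 0xF3 = 11110011, payload 011 (3 bits).
Byte 2: 0xA7 = 10100111 (10xxxxxx ✓), payload 100111.
Byte 3: 0xB2 = 10110010 (10xxxxxx ✓), payload 110010.
Byte 4: 0x85 = 10000101 (10xxxxxx ✓), payload 000101.
Concatenate: 011100111110010000101 = 0xE7C85 (21 bits → U+E7C85).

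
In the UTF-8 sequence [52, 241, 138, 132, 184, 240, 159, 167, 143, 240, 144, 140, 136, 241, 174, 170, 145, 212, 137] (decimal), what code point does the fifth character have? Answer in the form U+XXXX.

Offset 0: leading byte 0x34 = 00110100 → 1-byte char #1 = 34.
Offset 1: leading byte 0xF1 = 11110001 → 4-byte char #2 = F1 8A 84 B8.
Offset 5: leading byte 0xF0 = 11110000 → 4-byte char #3 = F0 9F A7 8F.
Offset 9: leading byte 0xF0 = 11110000 → 4-byte char #4 = F0 90 8C 88.
Offset 13: leading byte 0xF1 = 11110001 → 4-byte char #5 = F1 AE AA 91.
Leading byte 0xF1 = 11110001 matches 11110xxx → 4-byte sequence.
Byte 1: 0xF1 = 11110001, payload 001 (3 bits).
Byte 2: 0xAE = 10101110 (10xxxxxx ✓), payload 101110.
Byte 3: 0xAA = 10101010 (10xxxxxx ✓), payload 101010.
Byte 4: 0x91 = 10010001 (10xxxxxx ✓), payload 010001.
Concatenate: 001101110101010010001 = 0x6EA91 (21 bits → U+6EA91).

U+6EA91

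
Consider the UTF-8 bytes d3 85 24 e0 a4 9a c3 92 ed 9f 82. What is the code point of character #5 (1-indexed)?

Offset 0: leading byte 0xD3 = 11010011 → 2-byte char #1 = D3 85.
Offset 2: leading byte 0x24 = 00100100 → 1-byte char #2 = 24.
Offset 3: leading byte 0xE0 = 11100000 → 3-byte char #3 = E0 A4 9A.
Offset 6: leading byte 0xC3 = 11000011 → 2-byte char #4 = C3 92.
Offset 8: leading byte 0xED = 11101101 → 3-byte char #5 = ED 9F 82.
Leading byte 0xED = 11101101 matches 1110xxxx → 3-byte sequence.
Byte 1: 0xED = 11101101, payload 1101 (4 bits).
Byte 2: 0x9F = 10011111 (10xxxxxx ✓), payload 011111.
Byte 3: 0x82 = 10000010 (10xxxxxx ✓), payload 000010.
Concatenate: 1101011111000010 = 0xD7C2 (16 bits → U+D7C2).

U+D7C2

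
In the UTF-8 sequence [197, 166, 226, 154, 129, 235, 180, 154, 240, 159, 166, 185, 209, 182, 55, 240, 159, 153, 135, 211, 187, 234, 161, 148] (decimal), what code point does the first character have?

U+0166

Offset 0: leading byte 0xC5 = 11000101 → 2-byte char #1 = C5 A6.
Leading byte 0xC5 = 11000101 matches 110xxxxx → 2-byte sequence.
Byte 1: 0xC5 = 11000101, payload 00101 (5 bits).
Byte 2: 0xA6 = 10100110 (10xxxxxx ✓), payload 100110.
Concatenate: 00101100110 = 0x166 (11 bits → U+0166).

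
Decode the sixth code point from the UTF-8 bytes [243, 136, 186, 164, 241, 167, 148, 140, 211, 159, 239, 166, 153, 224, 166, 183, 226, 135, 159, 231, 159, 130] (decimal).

U+21DF

Offset 0: leading byte 0xF3 = 11110011 → 4-byte char #1 = F3 88 BA A4.
Offset 4: leading byte 0xF1 = 11110001 → 4-byte char #2 = F1 A7 94 8C.
Offset 8: leading byte 0xD3 = 11010011 → 2-byte char #3 = D3 9F.
Offset 10: leading byte 0xEF = 11101111 → 3-byte char #4 = EF A6 99.
Offset 13: leading byte 0xE0 = 11100000 → 3-byte char #5 = E0 A6 B7.
Offset 16: leading byte 0xE2 = 11100010 → 3-byte char #6 = E2 87 9F.
Leading byte 0xE2 = 11100010 matches 1110xxxx → 3-byte sequence.
Byte 1: 0xE2 = 11100010, payload 0010 (4 bits).
Byte 2: 0x87 = 10000111 (10xxxxxx ✓), payload 000111.
Byte 3: 0x9F = 10011111 (10xxxxxx ✓), payload 011111.
Concatenate: 0010000111011111 = 0x21DF (16 bits → U+21DF).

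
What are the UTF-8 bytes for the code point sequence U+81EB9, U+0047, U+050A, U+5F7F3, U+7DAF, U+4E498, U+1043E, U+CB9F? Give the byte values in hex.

U+81EB9: 4-byte form → F2 81 BA B9.
U+0047: 1-byte form → 47.
U+050A: 2-byte form → D4 8A.
U+5F7F3: 4-byte form → F1 9F 9F B3.
U+7DAF: 3-byte form → E7 B6 AF.
U+4E498: 4-byte form → F1 8E 92 98.
U+1043E: 4-byte form → F0 90 90 BE.
U+CB9F: 3-byte form → EC AE 9F.
Concatenated (25 bytes): F2 81 BA B9 47 D4 8A F1 9F 9F B3 E7 B6 AF F1 8E 92 98 F0 90 90 BE EC AE 9F.

F2 81 BA B9 47 D4 8A F1 9F 9F B3 E7 B6 AF F1 8E 92 98 F0 90 90 BE EC AE 9F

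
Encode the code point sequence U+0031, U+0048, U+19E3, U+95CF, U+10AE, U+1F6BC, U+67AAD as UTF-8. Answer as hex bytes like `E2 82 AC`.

U+0031: 1-byte form → 31.
U+0048: 1-byte form → 48.
U+19E3: 3-byte form → E1 A7 A3.
U+95CF: 3-byte form → E9 97 8F.
U+10AE: 3-byte form → E1 82 AE.
U+1F6BC: 4-byte form → F0 9F 9A BC.
U+67AAD: 4-byte form → F1 A7 AA AD.
Concatenated (19 bytes): 31 48 E1 A7 A3 E9 97 8F E1 82 AE F0 9F 9A BC F1 A7 AA AD.

31 48 E1 A7 A3 E9 97 8F E1 82 AE F0 9F 9A BC F1 A7 AA AD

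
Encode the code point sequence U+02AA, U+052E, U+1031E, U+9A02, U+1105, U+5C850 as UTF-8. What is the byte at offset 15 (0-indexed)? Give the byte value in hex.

U+02AA → 2-byte form CA AA at offsets 0–1.
U+052E → 2-byte form D4 AE at offsets 2–3.
U+1031E → 4-byte form F0 90 8C 9E at offsets 4–7.
U+9A02 → 3-byte form E9 A8 82 at offsets 8–10.
U+1105 → 3-byte form E1 84 85 at offsets 11–13.
U+5C850 → 4-byte form F1 9C A1 90 at offsets 14–17.
Offset 15 falls in char 6's range; it's byte 2 of F1 9C A1 90 = 0x9C.

0x9C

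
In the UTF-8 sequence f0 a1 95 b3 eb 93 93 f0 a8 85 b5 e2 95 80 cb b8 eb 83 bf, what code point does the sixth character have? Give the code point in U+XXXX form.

U+B0FF

Offset 0: leading byte 0xF0 = 11110000 → 4-byte char #1 = F0 A1 95 B3.
Offset 4: leading byte 0xEB = 11101011 → 3-byte char #2 = EB 93 93.
Offset 7: leading byte 0xF0 = 11110000 → 4-byte char #3 = F0 A8 85 B5.
Offset 11: leading byte 0xE2 = 11100010 → 3-byte char #4 = E2 95 80.
Offset 14: leading byte 0xCB = 11001011 → 2-byte char #5 = CB B8.
Offset 16: leading byte 0xEB = 11101011 → 3-byte char #6 = EB 83 BF.
Leading byte 0xEB = 11101011 matches 1110xxxx → 3-byte sequence.
Byte 1: 0xEB = 11101011, payload 1011 (4 bits).
Byte 2: 0x83 = 10000011 (10xxxxxx ✓), payload 000011.
Byte 3: 0xBF = 10111111 (10xxxxxx ✓), payload 111111.
Concatenate: 1011000011111111 = 0xB0FF (16 bits → U+B0FF).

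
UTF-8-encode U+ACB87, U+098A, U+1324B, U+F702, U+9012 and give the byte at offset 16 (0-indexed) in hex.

0x92

U+ACB87 → 4-byte form F2 AC AE 87 at offsets 0–3.
U+098A → 3-byte form E0 A6 8A at offsets 4–6.
U+1324B → 4-byte form F0 93 89 8B at offsets 7–10.
U+F702 → 3-byte form EF 9C 82 at offsets 11–13.
U+9012 → 3-byte form E9 80 92 at offsets 14–16.
Offset 16 falls in char 5's range; it's byte 3 of E9 80 92 = 0x92.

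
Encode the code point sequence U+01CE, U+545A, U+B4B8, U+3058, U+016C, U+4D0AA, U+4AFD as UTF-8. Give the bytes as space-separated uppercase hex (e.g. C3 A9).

C7 8E E5 91 9A EB 92 B8 E3 81 98 C5 AC F1 8D 82 AA E4 AB BD

U+01CE: 2-byte form → C7 8E.
U+545A: 3-byte form → E5 91 9A.
U+B4B8: 3-byte form → EB 92 B8.
U+3058: 3-byte form → E3 81 98.
U+016C: 2-byte form → C5 AC.
U+4D0AA: 4-byte form → F1 8D 82 AA.
U+4AFD: 3-byte form → E4 AB BD.
Concatenated (20 bytes): C7 8E E5 91 9A EB 92 B8 E3 81 98 C5 AC F1 8D 82 AA E4 AB BD.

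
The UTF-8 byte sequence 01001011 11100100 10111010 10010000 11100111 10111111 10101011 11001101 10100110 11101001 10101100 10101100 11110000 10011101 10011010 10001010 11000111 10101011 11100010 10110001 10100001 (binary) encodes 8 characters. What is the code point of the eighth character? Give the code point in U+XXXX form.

U+2C61

Offset 0: leading byte 0x4B = 01001011 → 1-byte char #1 = 4B.
Offset 1: leading byte 0xE4 = 11100100 → 3-byte char #2 = E4 BA 90.
Offset 4: leading byte 0xE7 = 11100111 → 3-byte char #3 = E7 BF AB.
Offset 7: leading byte 0xCD = 11001101 → 2-byte char #4 = CD A6.
Offset 9: leading byte 0xE9 = 11101001 → 3-byte char #5 = E9 AC AC.
Offset 12: leading byte 0xF0 = 11110000 → 4-byte char #6 = F0 9D 9A 8A.
Offset 16: leading byte 0xC7 = 11000111 → 2-byte char #7 = C7 AB.
Offset 18: leading byte 0xE2 = 11100010 → 3-byte char #8 = E2 B1 A1.
Leading byte 0xE2 = 11100010 matches 1110xxxx → 3-byte sequence.
Byte 1: 0xE2 = 11100010, payload 0010 (4 bits).
Byte 2: 0xB1 = 10110001 (10xxxxxx ✓), payload 110001.
Byte 3: 0xA1 = 10100001 (10xxxxxx ✓), payload 100001.
Concatenate: 0010110001100001 = 0x2C61 (16 bits → U+2C61).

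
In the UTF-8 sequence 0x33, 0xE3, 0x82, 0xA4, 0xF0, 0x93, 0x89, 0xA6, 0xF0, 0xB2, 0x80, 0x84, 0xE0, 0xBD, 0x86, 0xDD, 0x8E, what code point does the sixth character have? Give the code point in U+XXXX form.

Offset 0: leading byte 0x33 = 00110011 → 1-byte char #1 = 33.
Offset 1: leading byte 0xE3 = 11100011 → 3-byte char #2 = E3 82 A4.
Offset 4: leading byte 0xF0 = 11110000 → 4-byte char #3 = F0 93 89 A6.
Offset 8: leading byte 0xF0 = 11110000 → 4-byte char #4 = F0 B2 80 84.
Offset 12: leading byte 0xE0 = 11100000 → 3-byte char #5 = E0 BD 86.
Offset 15: leading byte 0xDD = 11011101 → 2-byte char #6 = DD 8E.
Leading byte 0xDD = 11011101 matches 110xxxxx → 2-byte sequence.
Byte 1: 0xDD = 11011101, payload 11101 (5 bits).
Byte 2: 0x8E = 10001110 (10xxxxxx ✓), payload 001110.
Concatenate: 11101001110 = 0x74E (11 bits → U+074E).

U+074E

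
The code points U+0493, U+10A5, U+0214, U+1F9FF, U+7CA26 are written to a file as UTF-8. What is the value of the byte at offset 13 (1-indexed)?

0xBC

1-indexed offset 13 is 0-indexed offset 12.
U+0493 → 2-byte form D2 93 at offsets 0–1.
U+10A5 → 3-byte form E1 82 A5 at offsets 2–4.
U+0214 → 2-byte form C8 94 at offsets 5–6.
U+1F9FF → 4-byte form F0 9F A7 BF at offsets 7–10.
U+7CA26 → 4-byte form F1 BC A8 A6 at offsets 11–14.
Offset 12 falls in char 5's range; it's byte 2 of F1 BC A8 A6 = 0xBC.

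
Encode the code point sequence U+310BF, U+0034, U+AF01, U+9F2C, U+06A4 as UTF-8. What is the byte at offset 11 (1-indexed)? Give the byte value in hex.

0xAC

1-indexed offset 11 is 0-indexed offset 10.
U+310BF → 4-byte form F0 B1 82 BF at offsets 0–3.
U+0034 → 1-byte form 34 at offsets 4–4.
U+AF01 → 3-byte form EA BC 81 at offsets 5–7.
U+9F2C → 3-byte form E9 BC AC at offsets 8–10.
Offset 10 falls in char 4's range; it's byte 3 of E9 BC AC = 0xAC.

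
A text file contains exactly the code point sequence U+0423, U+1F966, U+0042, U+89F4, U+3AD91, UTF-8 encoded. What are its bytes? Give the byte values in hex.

D0 A3 F0 9F A5 A6 42 E8 A7 B4 F0 BA B6 91

U+0423: 2-byte form → D0 A3.
U+1F966: 4-byte form → F0 9F A5 A6.
U+0042: 1-byte form → 42.
U+89F4: 3-byte form → E8 A7 B4.
U+3AD91: 4-byte form → F0 BA B6 91.
Concatenated (14 bytes): D0 A3 F0 9F A5 A6 42 E8 A7 B4 F0 BA B6 91.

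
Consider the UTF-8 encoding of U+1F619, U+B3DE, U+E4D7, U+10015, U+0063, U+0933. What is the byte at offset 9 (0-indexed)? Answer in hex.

U+1F619 → 4-byte form F0 9F 98 99 at offsets 0–3.
U+B3DE → 3-byte form EB 8F 9E at offsets 4–6.
U+E4D7 → 3-byte form EE 93 97 at offsets 7–9.
Offset 9 falls in char 3's range; it's byte 3 of EE 93 97 = 0x97.

0x97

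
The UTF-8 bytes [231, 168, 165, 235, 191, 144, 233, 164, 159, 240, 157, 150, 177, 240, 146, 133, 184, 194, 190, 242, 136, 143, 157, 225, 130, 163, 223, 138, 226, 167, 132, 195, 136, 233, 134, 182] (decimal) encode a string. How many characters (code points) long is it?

Byte at offset 0: 0xE7 = 11100111 → 3-byte char (#1). Advance 3.
Byte at offset 3: 0xEB = 11101011 → 3-byte char (#2). Advance 3.
Byte at offset 6: 0xE9 = 11101001 → 3-byte char (#3). Advance 3.
Byte at offset 9: 0xF0 = 11110000 → 4-byte char (#4). Advance 4.
Byte at offset 13: 0xF0 = 11110000 → 4-byte char (#5). Advance 4.
Byte at offset 17: 0xC2 = 11000010 → 2-byte char (#6). Advance 2.
Byte at offset 19: 0xF2 = 11110010 → 4-byte char (#7). Advance 4.
Byte at offset 23: 0xE1 = 11100001 → 3-byte char (#8). Advance 3.
Byte at offset 26: 0xDF = 11011111 → 2-byte char (#9). Advance 2.
Byte at offset 28: 0xE2 = 11100010 → 3-byte char (#10). Advance 3.
Byte at offset 31: 0xC3 = 11000011 → 2-byte char (#11). Advance 2.
Byte at offset 33: 0xE9 = 11101001 → 3-byte char (#12). Advance 3.
Reached end at offset 36 after 12 code points.

12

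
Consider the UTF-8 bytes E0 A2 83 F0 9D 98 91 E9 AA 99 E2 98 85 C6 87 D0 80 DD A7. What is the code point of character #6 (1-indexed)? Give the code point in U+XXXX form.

U+0400

Offset 0: leading byte 0xE0 = 11100000 → 3-byte char #1 = E0 A2 83.
Offset 3: leading byte 0xF0 = 11110000 → 4-byte char #2 = F0 9D 98 91.
Offset 7: leading byte 0xE9 = 11101001 → 3-byte char #3 = E9 AA 99.
Offset 10: leading byte 0xE2 = 11100010 → 3-byte char #4 = E2 98 85.
Offset 13: leading byte 0xC6 = 11000110 → 2-byte char #5 = C6 87.
Offset 15: leading byte 0xD0 = 11010000 → 2-byte char #6 = D0 80.
Leading byte 0xD0 = 11010000 matches 110xxxxx → 2-byte sequence.
Byte 1: 0xD0 = 11010000, payload 10000 (5 bits).
Byte 2: 0x80 = 10000000 (10xxxxxx ✓), payload 000000.
Concatenate: 10000000000 = 0x400 (11 bits → U+0400).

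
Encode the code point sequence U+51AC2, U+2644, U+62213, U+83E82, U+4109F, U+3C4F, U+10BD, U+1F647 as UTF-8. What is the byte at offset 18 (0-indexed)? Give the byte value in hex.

U+51AC2 → 4-byte form F1 91 AB 82 at offsets 0–3.
U+2644 → 3-byte form E2 99 84 at offsets 4–6.
U+62213 → 4-byte form F1 A2 88 93 at offsets 7–10.
U+83E82 → 4-byte form F2 83 BA 82 at offsets 11–14.
U+4109F → 4-byte form F1 81 82 9F at offsets 15–18.
Offset 18 falls in char 5's range; it's byte 4 of F1 81 82 9F = 0x9F.

0x9F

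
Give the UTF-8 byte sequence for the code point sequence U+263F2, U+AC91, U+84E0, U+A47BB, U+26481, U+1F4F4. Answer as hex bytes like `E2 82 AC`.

F0 A6 8F B2 EA B2 91 E8 93 A0 F2 A4 9E BB F0 A6 92 81 F0 9F 93 B4

U+263F2: 4-byte form → F0 A6 8F B2.
U+AC91: 3-byte form → EA B2 91.
U+84E0: 3-byte form → E8 93 A0.
U+A47BB: 4-byte form → F2 A4 9E BB.
U+26481: 4-byte form → F0 A6 92 81.
U+1F4F4: 4-byte form → F0 9F 93 B4.
Concatenated (22 bytes): F0 A6 8F B2 EA B2 91 E8 93 A0 F2 A4 9E BB F0 A6 92 81 F0 9F 93 B4.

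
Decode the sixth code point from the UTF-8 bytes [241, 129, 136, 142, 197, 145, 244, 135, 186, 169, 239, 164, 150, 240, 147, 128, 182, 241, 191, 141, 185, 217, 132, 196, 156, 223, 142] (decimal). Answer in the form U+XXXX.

Offset 0: leading byte 0xF1 = 11110001 → 4-byte char #1 = F1 81 88 8E.
Offset 4: leading byte 0xC5 = 11000101 → 2-byte char #2 = C5 91.
Offset 6: leading byte 0xF4 = 11110100 → 4-byte char #3 = F4 87 BA A9.
Offset 10: leading byte 0xEF = 11101111 → 3-byte char #4 = EF A4 96.
Offset 13: leading byte 0xF0 = 11110000 → 4-byte char #5 = F0 93 80 B6.
Offset 17: leading byte 0xF1 = 11110001 → 4-byte char #6 = F1 BF 8D B9.
Leading byte 0xF1 = 11110001 matches 11110xxx → 4-byte sequence.
Byte 1: 0xF1 = 11110001, payload 001 (3 bits).
Byte 2: 0xBF = 10111111 (10xxxxxx ✓), payload 111111.
Byte 3: 0x8D = 10001101 (10xxxxxx ✓), payload 001101.
Byte 4: 0xB9 = 10111001 (10xxxxxx ✓), payload 111001.
Concatenate: 001111111001101111001 = 0x7F379 (21 bits → U+7F379).

U+7F379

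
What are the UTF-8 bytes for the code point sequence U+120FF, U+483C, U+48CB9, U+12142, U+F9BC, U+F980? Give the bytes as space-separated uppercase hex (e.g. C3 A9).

U+120FF: 4-byte form → F0 92 83 BF.
U+483C: 3-byte form → E4 A0 BC.
U+48CB9: 4-byte form → F1 88 B2 B9.
U+12142: 4-byte form → F0 92 85 82.
U+F9BC: 3-byte form → EF A6 BC.
U+F980: 3-byte form → EF A6 80.
Concatenated (21 bytes): F0 92 83 BF E4 A0 BC F1 88 B2 B9 F0 92 85 82 EF A6 BC EF A6 80.

F0 92 83 BF E4 A0 BC F1 88 B2 B9 F0 92 85 82 EF A6 BC EF A6 80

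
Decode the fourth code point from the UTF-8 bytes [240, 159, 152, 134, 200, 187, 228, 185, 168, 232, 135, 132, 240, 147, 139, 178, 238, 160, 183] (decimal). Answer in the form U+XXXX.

Offset 0: leading byte 0xF0 = 11110000 → 4-byte char #1 = F0 9F 98 86.
Offset 4: leading byte 0xC8 = 11001000 → 2-byte char #2 = C8 BB.
Offset 6: leading byte 0xE4 = 11100100 → 3-byte char #3 = E4 B9 A8.
Offset 9: leading byte 0xE8 = 11101000 → 3-byte char #4 = E8 87 84.
Leading byte 0xE8 = 11101000 matches 1110xxxx → 3-byte sequence.
Byte 1: 0xE8 = 11101000, payload 1000 (4 bits).
Byte 2: 0x87 = 10000111 (10xxxxxx ✓), payload 000111.
Byte 3: 0x84 = 10000100 (10xxxxxx ✓), payload 000100.
Concatenate: 1000000111000100 = 0x81C4 (16 bits → U+81C4).

U+81C4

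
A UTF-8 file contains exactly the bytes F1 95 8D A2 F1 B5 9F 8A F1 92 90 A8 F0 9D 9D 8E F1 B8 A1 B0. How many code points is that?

Byte at offset 0: 0xF1 = 11110001 → 4-byte char (#1). Advance 4.
Byte at offset 4: 0xF1 = 11110001 → 4-byte char (#2). Advance 4.
Byte at offset 8: 0xF1 = 11110001 → 4-byte char (#3). Advance 4.
Byte at offset 12: 0xF0 = 11110000 → 4-byte char (#4). Advance 4.
Byte at offset 16: 0xF1 = 11110001 → 4-byte char (#5). Advance 4.
Reached end at offset 20 after 5 code points.

5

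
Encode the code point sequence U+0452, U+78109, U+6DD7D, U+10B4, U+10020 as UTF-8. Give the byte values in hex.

U+0452: 2-byte form → D1 92.
U+78109: 4-byte form → F1 B8 84 89.
U+6DD7D: 4-byte form → F1 AD B5 BD.
U+10B4: 3-byte form → E1 82 B4.
U+10020: 4-byte form → F0 90 80 A0.
Concatenated (17 bytes): D1 92 F1 B8 84 89 F1 AD B5 BD E1 82 B4 F0 90 80 A0.

D1 92 F1 B8 84 89 F1 AD B5 BD E1 82 B4 F0 90 80 A0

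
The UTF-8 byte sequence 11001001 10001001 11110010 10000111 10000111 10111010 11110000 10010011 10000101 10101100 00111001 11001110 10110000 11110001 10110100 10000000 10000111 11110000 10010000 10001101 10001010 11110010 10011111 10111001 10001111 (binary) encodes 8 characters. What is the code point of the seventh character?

U+1034A

Offset 0: leading byte 0xC9 = 11001001 → 2-byte char #1 = C9 89.
Offset 2: leading byte 0xF2 = 11110010 → 4-byte char #2 = F2 87 87 BA.
Offset 6: leading byte 0xF0 = 11110000 → 4-byte char #3 = F0 93 85 AC.
Offset 10: leading byte 0x39 = 00111001 → 1-byte char #4 = 39.
Offset 11: leading byte 0xCE = 11001110 → 2-byte char #5 = CE B0.
Offset 13: leading byte 0xF1 = 11110001 → 4-byte char #6 = F1 B4 80 87.
Offset 17: leading byte 0xF0 = 11110000 → 4-byte char #7 = F0 90 8D 8A.
Leading byte 0xF0 = 11110000 matches 11110xxx → 4-byte sequence.
Byte 1: 0xF0 = 11110000, payload 000 (3 bits).
Byte 2: 0x90 = 10010000 (10xxxxxx ✓), payload 010000.
Byte 3: 0x8D = 10001101 (10xxxxxx ✓), payload 001101.
Byte 4: 0x8A = 10001010 (10xxxxxx ✓), payload 001010.
Concatenate: 000010000001101001010 = 0x1034A (21 bits → U+1034A).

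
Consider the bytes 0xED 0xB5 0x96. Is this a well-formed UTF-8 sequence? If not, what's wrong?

invalid (encodes a surrogate (U+D800–U+DFFF))

Structurally a 3-byte sequence; payload = 0xDD56.
But 0xDD56 is in U+D800–U+DFFF, the surrogate range. Surrogates are not Unicode scalar values and are forbidden in UTF-8.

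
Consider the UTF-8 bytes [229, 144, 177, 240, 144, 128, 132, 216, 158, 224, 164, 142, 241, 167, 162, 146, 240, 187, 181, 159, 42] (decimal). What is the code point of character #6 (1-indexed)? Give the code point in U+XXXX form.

U+3BD5F

Offset 0: leading byte 0xE5 = 11100101 → 3-byte char #1 = E5 90 B1.
Offset 3: leading byte 0xF0 = 11110000 → 4-byte char #2 = F0 90 80 84.
Offset 7: leading byte 0xD8 = 11011000 → 2-byte char #3 = D8 9E.
Offset 9: leading byte 0xE0 = 11100000 → 3-byte char #4 = E0 A4 8E.
Offset 12: leading byte 0xF1 = 11110001 → 4-byte char #5 = F1 A7 A2 92.
Offset 16: leading byte 0xF0 = 11110000 → 4-byte char #6 = F0 BB B5 9F.
Leading byte 0xF0 = 11110000 matches 11110xxx → 4-byte sequence.
Byte 1: 0xF0 = 11110000, payload 000 (3 bits).
Byte 2: 0xBB = 10111011 (10xxxxxx ✓), payload 111011.
Byte 3: 0xB5 = 10110101 (10xxxxxx ✓), payload 110101.
Byte 4: 0x9F = 10011111 (10xxxxxx ✓), payload 011111.
Concatenate: 000111011110101011111 = 0x3BD5F (21 bits → U+3BD5F).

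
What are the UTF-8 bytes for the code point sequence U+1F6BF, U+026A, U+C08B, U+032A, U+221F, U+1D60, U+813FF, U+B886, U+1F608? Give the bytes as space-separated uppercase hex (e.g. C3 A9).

F0 9F 9A BF C9 AA EC 82 8B CC AA E2 88 9F E1 B5 A0 F2 81 8F BF EB A2 86 F0 9F 98 88

U+1F6BF: 4-byte form → F0 9F 9A BF.
U+026A: 2-byte form → C9 AA.
U+C08B: 3-byte form → EC 82 8B.
U+032A: 2-byte form → CC AA.
U+221F: 3-byte form → E2 88 9F.
U+1D60: 3-byte form → E1 B5 A0.
U+813FF: 4-byte form → F2 81 8F BF.
U+B886: 3-byte form → EB A2 86.
U+1F608: 4-byte form → F0 9F 98 88.
Concatenated (28 bytes): F0 9F 9A BF C9 AA EC 82 8B CC AA E2 88 9F E1 B5 A0 F2 81 8F BF EB A2 86 F0 9F 98 88.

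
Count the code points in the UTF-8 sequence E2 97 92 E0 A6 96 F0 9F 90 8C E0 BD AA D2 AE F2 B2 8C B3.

Byte at offset 0: 0xE2 = 11100010 → 3-byte char (#1). Advance 3.
Byte at offset 3: 0xE0 = 11100000 → 3-byte char (#2). Advance 3.
Byte at offset 6: 0xF0 = 11110000 → 4-byte char (#3). Advance 4.
Byte at offset 10: 0xE0 = 11100000 → 3-byte char (#4). Advance 3.
Byte at offset 13: 0xD2 = 11010010 → 2-byte char (#5). Advance 2.
Byte at offset 15: 0xF2 = 11110010 → 4-byte char (#6). Advance 4.
Reached end at offset 19 after 6 code points.

6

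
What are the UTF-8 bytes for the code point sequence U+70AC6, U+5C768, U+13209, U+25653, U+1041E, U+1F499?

U+70AC6: 4-byte form → F1 B0 AB 86.
U+5C768: 4-byte form → F1 9C 9D A8.
U+13209: 4-byte form → F0 93 88 89.
U+25653: 4-byte form → F0 A5 99 93.
U+1041E: 4-byte form → F0 90 90 9E.
U+1F499: 4-byte form → F0 9F 92 99.
Concatenated (24 bytes): F1 B0 AB 86 F1 9C 9D A8 F0 93 88 89 F0 A5 99 93 F0 90 90 9E F0 9F 92 99.

F1 B0 AB 86 F1 9C 9D A8 F0 93 88 89 F0 A5 99 93 F0 90 90 9E F0 9F 92 99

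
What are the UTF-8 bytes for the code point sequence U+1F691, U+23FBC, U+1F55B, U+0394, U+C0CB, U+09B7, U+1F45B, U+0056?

U+1F691: 4-byte form → F0 9F 9A 91.
U+23FBC: 4-byte form → F0 A3 BE BC.
U+1F55B: 4-byte form → F0 9F 95 9B.
U+0394: 2-byte form → CE 94.
U+C0CB: 3-byte form → EC 83 8B.
U+09B7: 3-byte form → E0 A6 B7.
U+1F45B: 4-byte form → F0 9F 91 9B.
U+0056: 1-byte form → 56.
Concatenated (25 bytes): F0 9F 9A 91 F0 A3 BE BC F0 9F 95 9B CE 94 EC 83 8B E0 A6 B7 F0 9F 91 9B 56.

F0 9F 9A 91 F0 A3 BE BC F0 9F 95 9B CE 94 EC 83 8B E0 A6 B7 F0 9F 91 9B 56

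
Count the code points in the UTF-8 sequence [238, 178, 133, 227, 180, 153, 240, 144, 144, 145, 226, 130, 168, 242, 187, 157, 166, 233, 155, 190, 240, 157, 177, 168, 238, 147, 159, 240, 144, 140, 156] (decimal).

Byte at offset 0: 0xEE = 11101110 → 3-byte char (#1). Advance 3.
Byte at offset 3: 0xE3 = 11100011 → 3-byte char (#2). Advance 3.
Byte at offset 6: 0xF0 = 11110000 → 4-byte char (#3). Advance 4.
Byte at offset 10: 0xE2 = 11100010 → 3-byte char (#4). Advance 3.
Byte at offset 13: 0xF2 = 11110010 → 4-byte char (#5). Advance 4.
Byte at offset 17: 0xE9 = 11101001 → 3-byte char (#6). Advance 3.
Byte at offset 20: 0xF0 = 11110000 → 4-byte char (#7). Advance 4.
Byte at offset 24: 0xEE = 11101110 → 3-byte char (#8). Advance 3.
Byte at offset 27: 0xF0 = 11110000 → 4-byte char (#9). Advance 4.
Reached end at offset 31 after 9 code points.

9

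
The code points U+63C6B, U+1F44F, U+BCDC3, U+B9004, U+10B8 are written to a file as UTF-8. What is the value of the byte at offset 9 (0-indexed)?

0xBC

U+63C6B → 4-byte form F1 A3 B1 AB at offsets 0–3.
U+1F44F → 4-byte form F0 9F 91 8F at offsets 4–7.
U+BCDC3 → 4-byte form F2 BC B7 83 at offsets 8–11.
Offset 9 falls in char 3's range; it's byte 2 of F2 BC B7 83 = 0xBC.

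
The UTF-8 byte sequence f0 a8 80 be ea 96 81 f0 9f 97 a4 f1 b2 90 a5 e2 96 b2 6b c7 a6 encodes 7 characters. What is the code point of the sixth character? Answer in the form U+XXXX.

Offset 0: leading byte 0xF0 = 11110000 → 4-byte char #1 = F0 A8 80 BE.
Offset 4: leading byte 0xEA = 11101010 → 3-byte char #2 = EA 96 81.
Offset 7: leading byte 0xF0 = 11110000 → 4-byte char #3 = F0 9F 97 A4.
Offset 11: leading byte 0xF1 = 11110001 → 4-byte char #4 = F1 B2 90 A5.
Offset 15: leading byte 0xE2 = 11100010 → 3-byte char #5 = E2 96 B2.
Offset 18: leading byte 0x6B = 01101011 → 1-byte char #6 = 6B.
Leading byte 0x6B = 01101011 matches 0xxxxxxx → 1-byte sequence.
Byte 1: 0x6B = 01101011, payload 1101011 (7 bits).
Concatenate: 1101011 = 0x6B (7 bits → U+006B).

U+006B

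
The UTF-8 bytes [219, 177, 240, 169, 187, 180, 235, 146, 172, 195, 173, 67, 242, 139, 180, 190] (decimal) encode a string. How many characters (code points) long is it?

6

Byte at offset 0: 0xDB = 11011011 → 2-byte char (#1). Advance 2.
Byte at offset 2: 0xF0 = 11110000 → 4-byte char (#2). Advance 4.
Byte at offset 6: 0xEB = 11101011 → 3-byte char (#3). Advance 3.
Byte at offset 9: 0xC3 = 11000011 → 2-byte char (#4). Advance 2.
Byte at offset 11: 0x43 = 01000011 → 1-byte char (#5). Advance 1.
Byte at offset 12: 0xF2 = 11110010 → 4-byte char (#6). Advance 4.
Reached end at offset 16 after 6 code points.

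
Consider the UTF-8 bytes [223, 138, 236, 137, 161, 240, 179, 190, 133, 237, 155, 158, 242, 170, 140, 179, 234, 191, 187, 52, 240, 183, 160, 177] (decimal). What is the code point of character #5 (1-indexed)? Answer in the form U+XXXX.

U+AA333

Offset 0: leading byte 0xDF = 11011111 → 2-byte char #1 = DF 8A.
Offset 2: leading byte 0xEC = 11101100 → 3-byte char #2 = EC 89 A1.
Offset 5: leading byte 0xF0 = 11110000 → 4-byte char #3 = F0 B3 BE 85.
Offset 9: leading byte 0xED = 11101101 → 3-byte char #4 = ED 9B 9E.
Offset 12: leading byte 0xF2 = 11110010 → 4-byte char #5 = F2 AA 8C B3.
Leading byte 0xF2 = 11110010 matches 11110xxx → 4-byte sequence.
Byte 1: 0xF2 = 11110010, payload 010 (3 bits).
Byte 2: 0xAA = 10101010 (10xxxxxx ✓), payload 101010.
Byte 3: 0x8C = 10001100 (10xxxxxx ✓), payload 001100.
Byte 4: 0xB3 = 10110011 (10xxxxxx ✓), payload 110011.
Concatenate: 010101010001100110011 = 0xAA333 (21 bits → U+AA333).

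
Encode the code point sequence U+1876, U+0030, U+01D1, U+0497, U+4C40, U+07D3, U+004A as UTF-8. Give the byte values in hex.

U+1876: 3-byte form → E1 A1 B6.
U+0030: 1-byte form → 30.
U+01D1: 2-byte form → C7 91.
U+0497: 2-byte form → D2 97.
U+4C40: 3-byte form → E4 B1 80.
U+07D3: 2-byte form → DF 93.
U+004A: 1-byte form → 4A.
Concatenated (14 bytes): E1 A1 B6 30 C7 91 D2 97 E4 B1 80 DF 93 4A.

E1 A1 B6 30 C7 91 D2 97 E4 B1 80 DF 93 4A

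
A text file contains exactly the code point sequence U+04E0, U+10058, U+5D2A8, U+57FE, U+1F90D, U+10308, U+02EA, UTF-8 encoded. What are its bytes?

D3 A0 F0 90 81 98 F1 9D 8A A8 E5 9F BE F0 9F A4 8D F0 90 8C 88 CB AA

U+04E0: 2-byte form → D3 A0.
U+10058: 4-byte form → F0 90 81 98.
U+5D2A8: 4-byte form → F1 9D 8A A8.
U+57FE: 3-byte form → E5 9F BE.
U+1F90D: 4-byte form → F0 9F A4 8D.
U+10308: 4-byte form → F0 90 8C 88.
U+02EA: 2-byte form → CB AA.
Concatenated (23 bytes): D3 A0 F0 90 81 98 F1 9D 8A A8 E5 9F BE F0 9F A4 8D F0 90 8C 88 CB AA.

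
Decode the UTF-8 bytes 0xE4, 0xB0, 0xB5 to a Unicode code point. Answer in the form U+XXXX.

Leading byte 0xE4 = 11100100 matches 1110xxxx → 3-byte sequence.
Byte 1: 0xE4 = 11100100, payload 0100 (4 bits).
Byte 2: 0xB0 = 10110000 (10xxxxxx ✓), payload 110000.
Byte 3: 0xB5 = 10110101 (10xxxxxx ✓), payload 110101.
Concatenate: 0100110000110101 = 0x4C35 (16 bits → U+4C35).

U+4C35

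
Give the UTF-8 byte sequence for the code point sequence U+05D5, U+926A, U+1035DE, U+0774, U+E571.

U+05D5: 2-byte form → D7 95.
U+926A: 3-byte form → E9 89 AA.
U+1035DE: 4-byte form → F4 83 97 9E.
U+0774: 2-byte form → DD B4.
U+E571: 3-byte form → EE 95 B1.
Concatenated (14 bytes): D7 95 E9 89 AA F4 83 97 9E DD B4 EE 95 B1.

D7 95 E9 89 AA F4 83 97 9E DD B4 EE 95 B1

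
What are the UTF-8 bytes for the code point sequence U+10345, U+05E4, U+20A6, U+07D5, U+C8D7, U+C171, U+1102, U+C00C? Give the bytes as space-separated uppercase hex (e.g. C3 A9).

U+10345: 4-byte form → F0 90 8D 85.
U+05E4: 2-byte form → D7 A4.
U+20A6: 3-byte form → E2 82 A6.
U+07D5: 2-byte form → DF 95.
U+C8D7: 3-byte form → EC A3 97.
U+C171: 3-byte form → EC 85 B1.
U+1102: 3-byte form → E1 84 82.
U+C00C: 3-byte form → EC 80 8C.
Concatenated (23 bytes): F0 90 8D 85 D7 A4 E2 82 A6 DF 95 EC A3 97 EC 85 B1 E1 84 82 EC 80 8C.

F0 90 8D 85 D7 A4 E2 82 A6 DF 95 EC A3 97 EC 85 B1 E1 84 82 EC 80 8C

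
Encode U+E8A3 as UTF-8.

EE A2 A3

U+E8A3 = 0xE8A3 = 59555 decimal. In range U+0800–U+FFFF → 3-byte form: 1110xxxx 10xxxxxx 10xxxxxx.
Binary (16 bits): 1110100010100011.
Split 4+6+6: 1110 | 100010 | 100011.
Byte 1: 11101110 = 0xEE.
Byte 2: 10100010 = 0xA2.
Byte 3: 10100011 = 0xA3.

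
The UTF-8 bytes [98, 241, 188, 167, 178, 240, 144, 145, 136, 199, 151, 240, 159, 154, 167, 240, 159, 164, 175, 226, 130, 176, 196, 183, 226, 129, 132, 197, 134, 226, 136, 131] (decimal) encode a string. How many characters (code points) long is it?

11

Byte at offset 0: 0x62 = 01100010 → 1-byte char (#1). Advance 1.
Byte at offset 1: 0xF1 = 11110001 → 4-byte char (#2). Advance 4.
Byte at offset 5: 0xF0 = 11110000 → 4-byte char (#3). Advance 4.
Byte at offset 9: 0xC7 = 11000111 → 2-byte char (#4). Advance 2.
Byte at offset 11: 0xF0 = 11110000 → 4-byte char (#5). Advance 4.
Byte at offset 15: 0xF0 = 11110000 → 4-byte char (#6). Advance 4.
Byte at offset 19: 0xE2 = 11100010 → 3-byte char (#7). Advance 3.
Byte at offset 22: 0xC4 = 11000100 → 2-byte char (#8). Advance 2.
Byte at offset 24: 0xE2 = 11100010 → 3-byte char (#9). Advance 3.
Byte at offset 27: 0xC5 = 11000101 → 2-byte char (#10). Advance 2.
Byte at offset 29: 0xE2 = 11100010 → 3-byte char (#11). Advance 3.
Reached end at offset 32 after 11 code points.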